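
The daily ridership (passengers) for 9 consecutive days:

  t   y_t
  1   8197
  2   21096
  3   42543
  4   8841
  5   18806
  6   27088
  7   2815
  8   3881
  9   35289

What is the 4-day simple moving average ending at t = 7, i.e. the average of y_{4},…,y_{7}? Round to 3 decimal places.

Sum of periods 4–7: 8841 + 18806 + 27088 + 2815 = 57550
Divide by 4: 57550 / 4 = 14387.500

14387.500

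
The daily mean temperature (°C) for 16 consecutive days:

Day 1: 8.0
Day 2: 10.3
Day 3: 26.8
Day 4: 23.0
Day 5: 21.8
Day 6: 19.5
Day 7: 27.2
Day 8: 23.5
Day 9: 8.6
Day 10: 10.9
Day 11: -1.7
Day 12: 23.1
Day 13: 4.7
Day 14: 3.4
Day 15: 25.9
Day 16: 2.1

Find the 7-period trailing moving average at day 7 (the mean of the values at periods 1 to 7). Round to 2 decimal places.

Sum of periods 1–7: 8.0 + 10.3 + 26.8 + 23.0 + 21.8 + 19.5 + 27.2 = 136.6
Divide by 7: 136.6 / 7 = 19.51

19.51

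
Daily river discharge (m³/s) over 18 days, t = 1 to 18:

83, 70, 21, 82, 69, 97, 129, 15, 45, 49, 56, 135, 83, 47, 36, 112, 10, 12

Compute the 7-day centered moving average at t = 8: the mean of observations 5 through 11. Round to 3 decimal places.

65.714

Sum of periods 5–11: 69 + 97 + 129 + 15 + 45 + 49 + 56 = 460
Divide by 7: 460 / 7 = 65.714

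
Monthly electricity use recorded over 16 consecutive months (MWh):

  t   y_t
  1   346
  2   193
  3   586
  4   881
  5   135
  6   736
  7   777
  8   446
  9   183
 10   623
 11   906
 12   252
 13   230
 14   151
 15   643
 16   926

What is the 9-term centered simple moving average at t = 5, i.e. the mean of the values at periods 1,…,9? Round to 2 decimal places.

475.89

Sum of periods 1–9: 346 + 193 + 586 + 881 + 135 + 736 + 777 + 446 + 183 = 4283
Divide by 9: 4283 / 9 = 475.89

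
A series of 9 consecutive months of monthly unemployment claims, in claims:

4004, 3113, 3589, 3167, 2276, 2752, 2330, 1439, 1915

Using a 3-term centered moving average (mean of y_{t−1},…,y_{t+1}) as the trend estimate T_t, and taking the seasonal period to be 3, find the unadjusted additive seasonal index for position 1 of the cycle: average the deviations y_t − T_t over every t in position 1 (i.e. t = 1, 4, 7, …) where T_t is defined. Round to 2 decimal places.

156.33

Season position 1 occurs at t = 4, 7 (where T_t is defined).
t=4: T_4 = 3010.6667; y_4 − T_4 = 3167 − 3010.6667 = 156.3333
t=7: T_7 = 2173.6667; y_7 − T_7 = 2330 − 2173.6667 = 156.3333
Mean deviation: (156.3333 + 156.3333) / 2 = 156.33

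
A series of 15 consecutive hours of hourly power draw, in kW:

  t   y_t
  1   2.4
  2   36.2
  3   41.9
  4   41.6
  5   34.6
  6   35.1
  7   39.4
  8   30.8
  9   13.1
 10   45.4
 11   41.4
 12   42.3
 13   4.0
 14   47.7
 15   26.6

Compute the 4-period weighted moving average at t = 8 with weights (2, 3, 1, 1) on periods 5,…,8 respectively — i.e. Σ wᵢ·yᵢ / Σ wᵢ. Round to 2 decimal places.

34.96

Weighted sum: 2·34.6 + 3·35.1 + 1·39.4 + 1·30.8 = 69.2 + 105.3 + 39.4 + 30.8 = 244.7
Weight total: 2 + 3 + 1 + 1 = 7
WMA = 244.7 / 7 = 34.96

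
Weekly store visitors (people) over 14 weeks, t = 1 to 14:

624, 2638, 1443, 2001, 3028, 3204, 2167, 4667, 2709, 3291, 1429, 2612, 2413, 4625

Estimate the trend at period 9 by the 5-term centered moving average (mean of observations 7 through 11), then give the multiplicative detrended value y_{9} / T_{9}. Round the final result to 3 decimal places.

0.950

Trend T_9 = (2167 + 4667 + 2709 + 3291 + 1429) / 5 = 14263/5 = 2852.60000
Ratio to trend: 2709 / 2852.60000 = 0.950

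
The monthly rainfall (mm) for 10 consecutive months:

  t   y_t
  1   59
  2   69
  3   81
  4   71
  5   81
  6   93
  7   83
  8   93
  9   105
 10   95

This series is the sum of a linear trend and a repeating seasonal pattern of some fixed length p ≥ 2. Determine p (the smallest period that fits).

3

First differences y_{t+1} − y_t: 10, 12, -10, 10, 12, -10, 10, 12, …
The difference pattern repeats every 3 terms and not for any smaller step, so p = 3.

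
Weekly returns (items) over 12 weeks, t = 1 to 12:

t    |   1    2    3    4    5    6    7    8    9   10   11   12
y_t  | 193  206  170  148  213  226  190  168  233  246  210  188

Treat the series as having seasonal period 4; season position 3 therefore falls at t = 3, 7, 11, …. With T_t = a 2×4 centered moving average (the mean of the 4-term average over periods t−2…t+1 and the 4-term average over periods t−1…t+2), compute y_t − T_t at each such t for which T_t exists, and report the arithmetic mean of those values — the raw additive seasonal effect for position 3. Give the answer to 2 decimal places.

Season position 3 occurs at t = 3, 7 (where T_t is defined).
t=3: T_3 = 181.7500; y_3 − T_3 = 170 − 181.7500 = -11.7500
t=7: T_7 = 201.7500; y_7 − T_7 = 190 − 201.7500 = -11.7500
Mean deviation: (-11.7500 + -11.7500) / 2 = -11.75

-11.75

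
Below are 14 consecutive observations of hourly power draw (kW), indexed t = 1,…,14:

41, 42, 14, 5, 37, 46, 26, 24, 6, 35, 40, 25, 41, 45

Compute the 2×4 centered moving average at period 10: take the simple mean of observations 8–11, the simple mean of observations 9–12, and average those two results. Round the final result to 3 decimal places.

Sum over 8–11: 24 + 6 + 35 + 40 = 105
Sum over 9–12: 6 + 35 + 40 + 25 = 106
CMA at t=10 = (105 + 106) / (2·4) = 211 / 8 = 26.375

26.375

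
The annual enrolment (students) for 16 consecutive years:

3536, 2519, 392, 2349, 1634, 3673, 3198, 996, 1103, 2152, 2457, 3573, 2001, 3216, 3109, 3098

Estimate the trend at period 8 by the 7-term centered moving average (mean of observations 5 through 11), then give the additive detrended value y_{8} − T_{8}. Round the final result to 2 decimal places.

-1177.29

Trend T_8 = (1634 + 3673 + 3198 + 996 + 1103 + 2152 + 2457) / 7 = 15213/7 = 2173.2857
Detrended value: 996 − 2173.2857 = -1177.29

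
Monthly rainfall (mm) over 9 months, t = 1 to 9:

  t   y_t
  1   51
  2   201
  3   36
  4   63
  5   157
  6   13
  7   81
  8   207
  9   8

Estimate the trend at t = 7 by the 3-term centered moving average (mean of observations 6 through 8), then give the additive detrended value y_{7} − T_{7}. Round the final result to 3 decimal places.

Trend T_7 = (13 + 81 + 207) / 3 = 301/3 = 100.33333
Detrended value: 81 − 100.33333 = -19.333

-19.333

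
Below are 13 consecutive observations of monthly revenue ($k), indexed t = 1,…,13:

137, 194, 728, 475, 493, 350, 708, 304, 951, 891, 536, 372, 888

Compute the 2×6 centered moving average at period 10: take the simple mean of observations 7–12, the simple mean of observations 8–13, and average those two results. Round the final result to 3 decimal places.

642.000

Sum over 7–12: 708 + 304 + 951 + 891 + 536 + 372 = 3762
Sum over 8–13: 304 + 951 + 891 + 536 + 372 + 888 = 3942
CMA at t=10 = (3762 + 3942) / (2·6) = 7704 / 12 = 642.000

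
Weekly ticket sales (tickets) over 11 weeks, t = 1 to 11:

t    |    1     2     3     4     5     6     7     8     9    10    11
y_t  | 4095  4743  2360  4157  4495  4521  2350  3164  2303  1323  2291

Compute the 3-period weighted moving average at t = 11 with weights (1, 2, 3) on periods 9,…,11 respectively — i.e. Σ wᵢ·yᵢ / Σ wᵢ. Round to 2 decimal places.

1970.33

Weighted sum: 1·2303 + 2·1323 + 3·2291 = 2303 + 2646 + 6873 = 11822
Weight total: 1 + 2 + 3 = 6
WMA = 11822 / 6 = 1970.33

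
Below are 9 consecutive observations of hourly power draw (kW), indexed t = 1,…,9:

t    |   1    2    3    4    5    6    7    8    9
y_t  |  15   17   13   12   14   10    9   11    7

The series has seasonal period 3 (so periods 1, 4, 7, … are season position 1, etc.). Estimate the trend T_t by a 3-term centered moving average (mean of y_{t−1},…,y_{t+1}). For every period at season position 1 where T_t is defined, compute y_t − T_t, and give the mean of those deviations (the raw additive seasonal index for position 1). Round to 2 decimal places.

Season position 1 occurs at t = 4, 7 (where T_t is defined).
t=4: T_4 = 13.0000; y_4 − T_4 = 12 − 13.0000 = -1.0000
t=7: T_7 = 10.0000; y_7 − T_7 = 9 − 10.0000 = -1.0000
Mean deviation: (-1.0000 + -1.0000) / 2 = -1.00

-1.00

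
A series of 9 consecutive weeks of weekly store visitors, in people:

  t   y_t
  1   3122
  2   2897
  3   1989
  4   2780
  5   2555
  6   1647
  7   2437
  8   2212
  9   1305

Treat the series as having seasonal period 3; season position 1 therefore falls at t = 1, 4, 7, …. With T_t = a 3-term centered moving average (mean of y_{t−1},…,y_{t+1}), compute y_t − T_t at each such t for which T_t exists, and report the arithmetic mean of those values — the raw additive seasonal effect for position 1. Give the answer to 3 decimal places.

338.500

Season position 1 occurs at t = 4, 7 (where T_t is defined).
t=4: T_4 = 2441.33333; y_4 − T_4 = 2780 − 2441.33333 = 338.66667
t=7: T_7 = 2098.66667; y_7 − T_7 = 2437 − 2098.66667 = 338.33333
Mean deviation: (338.66667 + 338.33333) / 2 = 338.500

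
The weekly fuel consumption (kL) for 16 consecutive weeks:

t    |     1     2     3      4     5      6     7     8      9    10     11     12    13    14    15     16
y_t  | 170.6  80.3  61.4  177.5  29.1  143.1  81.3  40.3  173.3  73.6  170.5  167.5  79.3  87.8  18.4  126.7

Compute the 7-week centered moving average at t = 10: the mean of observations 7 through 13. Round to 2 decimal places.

Sum of periods 7–13: 81.3 + 40.3 + 173.3 + 73.6 + 170.5 + 167.5 + 79.3 = 785.8
Divide by 7: 785.8 / 7 = 112.26

112.26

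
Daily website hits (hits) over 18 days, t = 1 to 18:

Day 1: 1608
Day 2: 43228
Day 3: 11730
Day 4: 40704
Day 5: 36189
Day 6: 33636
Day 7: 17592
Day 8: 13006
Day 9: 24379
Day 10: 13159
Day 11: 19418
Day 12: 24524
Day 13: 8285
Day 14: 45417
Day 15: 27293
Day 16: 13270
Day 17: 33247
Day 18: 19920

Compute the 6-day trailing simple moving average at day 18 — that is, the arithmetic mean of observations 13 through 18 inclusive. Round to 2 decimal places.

Sum of periods 13–18: 8285 + 45417 + 27293 + 13270 + 33247 + 19920 = 147432
Divide by 6: 147432 / 6 = 24572.00

24572.00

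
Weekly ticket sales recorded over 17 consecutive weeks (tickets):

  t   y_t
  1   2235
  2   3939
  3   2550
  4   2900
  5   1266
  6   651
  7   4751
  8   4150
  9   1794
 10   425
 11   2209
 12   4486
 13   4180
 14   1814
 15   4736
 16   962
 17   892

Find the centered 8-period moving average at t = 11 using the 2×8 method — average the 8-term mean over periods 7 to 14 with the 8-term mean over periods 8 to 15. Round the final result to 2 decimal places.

2975.19

Sum over 7–14: 4751 + 4150 + 1794 + 425 + 2209 + 4486 + 4180 + 1814 = 23809
Sum over 8–15: 4150 + 1794 + 425 + 2209 + 4486 + 4180 + 1814 + 4736 = 23794
CMA at t=11 = (23809 + 23794) / (2·8) = 47603 / 16 = 2975.19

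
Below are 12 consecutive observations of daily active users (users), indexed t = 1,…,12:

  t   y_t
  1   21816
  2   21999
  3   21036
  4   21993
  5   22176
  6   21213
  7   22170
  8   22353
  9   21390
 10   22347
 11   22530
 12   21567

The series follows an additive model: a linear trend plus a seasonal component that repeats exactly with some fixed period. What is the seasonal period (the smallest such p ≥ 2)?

First differences y_{t+1} − y_t: 183, -963, 957, 183, -963, 957, 183, -963, …
The difference pattern repeats every 3 terms and not for any smaller step, so p = 3.

3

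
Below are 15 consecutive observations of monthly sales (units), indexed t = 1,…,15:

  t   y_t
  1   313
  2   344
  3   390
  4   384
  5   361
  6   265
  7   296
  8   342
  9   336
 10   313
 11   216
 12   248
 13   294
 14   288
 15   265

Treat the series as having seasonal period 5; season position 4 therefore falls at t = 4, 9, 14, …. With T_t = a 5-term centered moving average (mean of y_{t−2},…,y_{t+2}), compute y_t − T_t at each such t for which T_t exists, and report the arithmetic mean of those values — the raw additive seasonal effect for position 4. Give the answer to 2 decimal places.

Season position 4 occurs at t = 4, 9 (where T_t is defined).
t=4: T_4 = 348.8000; y_4 − T_4 = 384 − 348.8000 = 35.2000
t=9: T_9 = 300.6000; y_9 − T_9 = 336 − 300.6000 = 35.4000
Mean deviation: (35.2000 + 35.4000) / 2 = 35.30

35.30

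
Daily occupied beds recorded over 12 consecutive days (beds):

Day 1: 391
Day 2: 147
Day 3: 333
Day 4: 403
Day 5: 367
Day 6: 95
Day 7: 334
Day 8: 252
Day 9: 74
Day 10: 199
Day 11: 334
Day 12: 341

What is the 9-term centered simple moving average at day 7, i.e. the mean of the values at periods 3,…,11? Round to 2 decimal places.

265.67

Sum of periods 3–11: 333 + 403 + 367 + 95 + 334 + 252 + 74 + 199 + 334 = 2391
Divide by 9: 2391 / 9 = 265.67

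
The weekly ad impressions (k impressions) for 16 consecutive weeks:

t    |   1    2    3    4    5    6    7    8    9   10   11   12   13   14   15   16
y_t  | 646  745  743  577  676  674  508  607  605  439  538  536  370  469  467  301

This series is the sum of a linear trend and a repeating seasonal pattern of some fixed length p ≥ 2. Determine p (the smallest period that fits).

3

First differences y_{t+1} − y_t: 99, -2, -166, 99, -2, -166, 99, -2, …
The difference pattern repeats every 3 terms and not for any smaller step, so p = 3.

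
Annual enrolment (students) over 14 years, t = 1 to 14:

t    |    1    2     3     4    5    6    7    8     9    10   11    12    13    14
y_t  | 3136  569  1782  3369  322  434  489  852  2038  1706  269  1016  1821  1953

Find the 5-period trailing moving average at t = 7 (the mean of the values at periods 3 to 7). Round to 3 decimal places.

Sum of periods 3–7: 1782 + 3369 + 322 + 434 + 489 = 6396
Divide by 5: 6396 / 5 = 1279.200

1279.200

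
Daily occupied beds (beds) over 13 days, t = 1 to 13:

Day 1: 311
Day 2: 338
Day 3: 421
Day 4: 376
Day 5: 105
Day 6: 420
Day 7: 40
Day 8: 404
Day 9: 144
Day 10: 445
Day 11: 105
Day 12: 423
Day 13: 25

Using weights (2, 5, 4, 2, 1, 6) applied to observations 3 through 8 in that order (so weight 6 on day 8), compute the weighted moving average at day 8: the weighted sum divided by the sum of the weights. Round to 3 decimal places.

Weighted sum: 2·421 + 5·376 + 4·105 + 2·420 + 1·40 + 6·404 = 842 + 1880 + 420 + 840 + 40 + 2424 = 6446
Weight total: 2 + 5 + 4 + 2 + 1 + 6 = 20
WMA = 6446 / 20 = 322.300

322.300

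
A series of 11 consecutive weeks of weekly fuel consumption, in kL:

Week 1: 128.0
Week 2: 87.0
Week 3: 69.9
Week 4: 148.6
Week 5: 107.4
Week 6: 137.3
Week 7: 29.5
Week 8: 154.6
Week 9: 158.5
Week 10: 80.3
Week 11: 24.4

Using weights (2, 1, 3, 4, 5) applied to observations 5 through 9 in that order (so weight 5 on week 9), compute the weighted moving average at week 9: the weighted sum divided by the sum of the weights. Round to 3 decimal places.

Weighted sum: 2·107.4 + 1·137.3 + 3·29.5 + 4·154.6 + 5·158.5 = 214.8 + 137.3 + 88.5 + 618.4 + 792.5 = 1851.5
Weight total: 2 + 1 + 3 + 4 + 5 = 15
WMA = 1851.5 / 15 = 123.433

123.433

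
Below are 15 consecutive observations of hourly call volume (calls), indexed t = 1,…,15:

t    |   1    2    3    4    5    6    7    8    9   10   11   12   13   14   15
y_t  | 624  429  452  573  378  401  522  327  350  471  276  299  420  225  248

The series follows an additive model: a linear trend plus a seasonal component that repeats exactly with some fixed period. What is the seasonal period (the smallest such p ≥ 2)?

First differences y_{t+1} − y_t: -195, 23, 121, -195, 23, 121, -195, 23, …
The difference pattern repeats every 3 terms and not for any smaller step, so p = 3.

3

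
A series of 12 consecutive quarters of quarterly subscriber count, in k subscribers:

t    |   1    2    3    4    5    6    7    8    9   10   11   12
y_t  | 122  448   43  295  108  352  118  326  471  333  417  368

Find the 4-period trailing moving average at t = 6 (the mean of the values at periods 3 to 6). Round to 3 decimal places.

199.500

Sum of periods 3–6: 43 + 295 + 108 + 352 = 798
Divide by 4: 798 / 4 = 199.500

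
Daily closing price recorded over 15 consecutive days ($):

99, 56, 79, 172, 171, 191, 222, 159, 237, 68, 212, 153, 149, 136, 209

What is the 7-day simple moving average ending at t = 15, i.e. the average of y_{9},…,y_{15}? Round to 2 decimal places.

Sum of periods 9–15: 237 + 68 + 212 + 153 + 149 + 136 + 209 = 1164
Divide by 7: 1164 / 7 = 166.29

166.29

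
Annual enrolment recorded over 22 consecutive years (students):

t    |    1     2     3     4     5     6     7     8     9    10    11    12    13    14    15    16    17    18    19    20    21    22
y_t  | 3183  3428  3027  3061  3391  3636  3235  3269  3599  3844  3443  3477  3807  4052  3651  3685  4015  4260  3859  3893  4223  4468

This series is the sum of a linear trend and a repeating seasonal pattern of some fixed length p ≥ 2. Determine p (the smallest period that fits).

First differences y_{t+1} − y_t: 245, -401, 34, 330, 245, -401, 34, 330, 245, -401, …
The difference pattern repeats every 4 terms and not for any smaller step, so p = 4.

4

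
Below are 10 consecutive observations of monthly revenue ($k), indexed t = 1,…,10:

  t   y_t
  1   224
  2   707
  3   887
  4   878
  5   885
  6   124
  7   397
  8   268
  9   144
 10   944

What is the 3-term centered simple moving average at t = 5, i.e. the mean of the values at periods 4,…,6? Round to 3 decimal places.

Sum of periods 4–6: 878 + 885 + 124 = 1887
Divide by 3: 1887 / 3 = 629.000

629.000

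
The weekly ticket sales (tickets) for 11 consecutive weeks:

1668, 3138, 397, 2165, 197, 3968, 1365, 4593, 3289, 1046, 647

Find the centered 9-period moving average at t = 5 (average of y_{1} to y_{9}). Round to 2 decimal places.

2308.89

Sum of periods 1–9: 1668 + 3138 + 397 + 2165 + 197 + 3968 + 1365 + 4593 + 3289 = 20780
Divide by 9: 20780 / 9 = 2308.89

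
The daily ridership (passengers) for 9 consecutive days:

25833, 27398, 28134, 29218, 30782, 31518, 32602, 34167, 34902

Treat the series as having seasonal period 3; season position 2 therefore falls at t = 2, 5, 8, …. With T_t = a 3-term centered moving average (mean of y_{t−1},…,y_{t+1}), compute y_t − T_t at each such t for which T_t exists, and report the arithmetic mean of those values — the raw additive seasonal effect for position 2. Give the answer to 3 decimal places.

Season position 2 occurs at t = 2, 5, 8 (where T_t is defined).
t=2: T_2 = 27121.66667; y_2 − T_2 = 27398 − 27121.66667 = 276.33333
t=5: T_5 = 30506.00000; y_5 − T_5 = 30782 − 30506.00000 = 276.00000
t=8: T_8 = 33890.33333; y_8 − T_8 = 34167 − 33890.33333 = 276.66667
Mean deviation: (276.33333 + 276.00000 + 276.66667) / 3 = 276.333

276.333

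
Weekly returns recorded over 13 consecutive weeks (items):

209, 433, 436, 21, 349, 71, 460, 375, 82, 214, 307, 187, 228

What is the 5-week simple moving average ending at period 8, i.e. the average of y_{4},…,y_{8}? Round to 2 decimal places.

Sum of periods 4–8: 21 + 349 + 71 + 460 + 375 = 1276
Divide by 5: 1276 / 5 = 255.20

255.20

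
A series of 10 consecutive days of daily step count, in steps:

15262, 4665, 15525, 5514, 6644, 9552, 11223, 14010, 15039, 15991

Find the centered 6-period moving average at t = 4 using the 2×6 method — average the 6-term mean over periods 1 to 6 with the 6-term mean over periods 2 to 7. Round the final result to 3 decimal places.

Sum over 1–6: 15262 + 4665 + 15525 + 5514 + 6644 + 9552 = 57162
Sum over 2–7: 4665 + 15525 + 5514 + 6644 + 9552 + 11223 = 53123
CMA at t=4 = (57162 + 53123) / (2·6) = 110285 / 12 = 9190.417

9190.417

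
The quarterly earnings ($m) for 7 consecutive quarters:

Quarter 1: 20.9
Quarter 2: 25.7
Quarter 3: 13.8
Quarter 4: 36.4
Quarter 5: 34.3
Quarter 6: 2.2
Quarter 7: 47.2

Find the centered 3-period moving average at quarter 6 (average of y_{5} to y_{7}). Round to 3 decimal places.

Sum of periods 5–7: 34.3 + 2.2 + 47.2 = 83.7
Divide by 3: 83.7 / 3 = 27.900

27.900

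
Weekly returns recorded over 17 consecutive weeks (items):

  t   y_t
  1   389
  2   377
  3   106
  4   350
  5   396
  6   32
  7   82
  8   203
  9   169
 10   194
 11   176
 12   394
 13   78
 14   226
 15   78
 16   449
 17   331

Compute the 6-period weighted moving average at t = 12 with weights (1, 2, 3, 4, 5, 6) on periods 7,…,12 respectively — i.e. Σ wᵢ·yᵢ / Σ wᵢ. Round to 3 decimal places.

238.810

Weighted sum: 1·82 + 2·203 + 3·169 + 4·194 + 5·176 + 6·394 = 82 + 406 + 507 + 776 + 880 + 2364 = 5015
Weight total: 1 + 2 + 3 + 4 + 5 + 6 = 21
WMA = 5015 / 21 = 238.810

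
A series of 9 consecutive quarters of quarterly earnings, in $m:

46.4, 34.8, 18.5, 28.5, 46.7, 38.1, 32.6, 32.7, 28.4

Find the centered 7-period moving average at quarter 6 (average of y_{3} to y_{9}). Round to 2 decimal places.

Sum of periods 3–9: 18.5 + 28.5 + 46.7 + 38.1 + 32.6 + 32.7 + 28.4 = 225.5
Divide by 7: 225.5 / 7 = 32.21

32.21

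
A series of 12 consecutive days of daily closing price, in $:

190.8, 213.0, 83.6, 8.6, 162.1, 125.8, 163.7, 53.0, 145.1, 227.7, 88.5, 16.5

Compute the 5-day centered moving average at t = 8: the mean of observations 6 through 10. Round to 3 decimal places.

143.060

Sum of periods 6–10: 125.8 + 163.7 + 53.0 + 145.1 + 227.7 = 715.3
Divide by 5: 715.3 / 5 = 143.060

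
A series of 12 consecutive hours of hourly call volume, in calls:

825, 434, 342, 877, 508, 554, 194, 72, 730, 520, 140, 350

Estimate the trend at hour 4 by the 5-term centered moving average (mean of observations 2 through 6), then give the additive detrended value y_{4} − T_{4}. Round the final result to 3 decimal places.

Trend T_4 = (434 + 342 + 877 + 508 + 554) / 5 = 2715/5 = 543.00000
Detrended value: 877 − 543.00000 = 334.000

334.000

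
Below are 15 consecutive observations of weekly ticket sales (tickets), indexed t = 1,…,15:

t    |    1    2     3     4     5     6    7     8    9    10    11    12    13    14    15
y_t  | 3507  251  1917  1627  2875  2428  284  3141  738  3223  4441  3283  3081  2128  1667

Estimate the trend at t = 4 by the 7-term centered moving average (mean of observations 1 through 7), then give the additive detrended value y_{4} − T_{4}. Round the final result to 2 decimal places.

Trend T_4 = (3507 + 251 + 1917 + 1627 + 2875 + 2428 + 284) / 7 = 12889/7 = 1841.2857
Detrended value: 1627 − 1841.2857 = -214.29

-214.29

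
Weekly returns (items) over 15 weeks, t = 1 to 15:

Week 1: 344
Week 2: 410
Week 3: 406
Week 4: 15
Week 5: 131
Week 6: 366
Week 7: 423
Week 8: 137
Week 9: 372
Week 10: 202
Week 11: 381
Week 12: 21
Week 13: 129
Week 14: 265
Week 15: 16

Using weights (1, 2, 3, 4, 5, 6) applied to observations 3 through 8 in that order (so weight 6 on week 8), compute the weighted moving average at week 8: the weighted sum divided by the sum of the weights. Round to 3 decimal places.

249.048

Weighted sum: 1·406 + 2·15 + 3·131 + 4·366 + 5·423 + 6·137 = 406 + 30 + 393 + 1464 + 2115 + 822 = 5230
Weight total: 1 + 2 + 3 + 4 + 5 + 6 = 21
WMA = 5230 / 21 = 249.048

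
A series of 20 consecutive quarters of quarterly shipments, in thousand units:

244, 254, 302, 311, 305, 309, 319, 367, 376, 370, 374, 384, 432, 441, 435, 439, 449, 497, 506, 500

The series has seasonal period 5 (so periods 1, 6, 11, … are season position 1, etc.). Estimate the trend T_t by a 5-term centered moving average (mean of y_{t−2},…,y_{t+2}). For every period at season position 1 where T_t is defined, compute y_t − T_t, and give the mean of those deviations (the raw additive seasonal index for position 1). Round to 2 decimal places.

-13.20

Season position 1 occurs at t = 6, 11, 16 (where T_t is defined).
t=6: T_6 = 322.2000; y_6 − T_6 = 309 − 322.2000 = -13.2000
t=11: T_11 = 387.2000; y_11 − T_11 = 374 − 387.2000 = -13.2000
t=16: T_16 = 452.2000; y_16 − T_16 = 439 − 452.2000 = -13.2000
Mean deviation: (-13.2000 + -13.2000 + -13.2000) / 3 = -13.20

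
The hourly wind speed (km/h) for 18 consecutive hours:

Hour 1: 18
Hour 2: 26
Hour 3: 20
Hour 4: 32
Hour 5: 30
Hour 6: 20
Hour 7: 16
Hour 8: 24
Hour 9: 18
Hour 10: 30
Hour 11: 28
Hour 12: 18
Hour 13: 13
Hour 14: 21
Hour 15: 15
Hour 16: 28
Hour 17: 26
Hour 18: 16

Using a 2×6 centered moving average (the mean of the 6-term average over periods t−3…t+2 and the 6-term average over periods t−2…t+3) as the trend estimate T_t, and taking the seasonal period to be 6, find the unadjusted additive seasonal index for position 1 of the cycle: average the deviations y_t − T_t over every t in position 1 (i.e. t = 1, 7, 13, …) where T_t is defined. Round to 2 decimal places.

Season position 1 occurs at t = 7, 13 (where T_t is defined).
t=7: T_7 = 23.1667; y_7 − T_7 = 16 − 23.1667 = -7.1667
t=13: T_13 = 20.6667; y_13 − T_13 = 13 − 20.6667 = -7.6667
Mean deviation: (-7.1667 + -7.6667) / 2 = -7.42

-7.42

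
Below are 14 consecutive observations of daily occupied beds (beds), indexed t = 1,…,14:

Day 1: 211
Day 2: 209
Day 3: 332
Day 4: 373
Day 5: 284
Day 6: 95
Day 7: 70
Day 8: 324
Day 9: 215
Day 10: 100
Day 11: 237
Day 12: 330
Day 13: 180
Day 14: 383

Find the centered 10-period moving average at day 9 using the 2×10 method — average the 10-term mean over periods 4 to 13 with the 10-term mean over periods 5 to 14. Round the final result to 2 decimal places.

Sum over 4–13: 373 + 284 + 95 + 70 + 324 + 215 + 100 + 237 + 330 + 180 = 2208
Sum over 5–14: 284 + 95 + 70 + 324 + 215 + 100 + 237 + 330 + 180 + 383 = 2218
CMA at t=9 = (2208 + 2218) / (2·10) = 4426 / 20 = 221.30

221.30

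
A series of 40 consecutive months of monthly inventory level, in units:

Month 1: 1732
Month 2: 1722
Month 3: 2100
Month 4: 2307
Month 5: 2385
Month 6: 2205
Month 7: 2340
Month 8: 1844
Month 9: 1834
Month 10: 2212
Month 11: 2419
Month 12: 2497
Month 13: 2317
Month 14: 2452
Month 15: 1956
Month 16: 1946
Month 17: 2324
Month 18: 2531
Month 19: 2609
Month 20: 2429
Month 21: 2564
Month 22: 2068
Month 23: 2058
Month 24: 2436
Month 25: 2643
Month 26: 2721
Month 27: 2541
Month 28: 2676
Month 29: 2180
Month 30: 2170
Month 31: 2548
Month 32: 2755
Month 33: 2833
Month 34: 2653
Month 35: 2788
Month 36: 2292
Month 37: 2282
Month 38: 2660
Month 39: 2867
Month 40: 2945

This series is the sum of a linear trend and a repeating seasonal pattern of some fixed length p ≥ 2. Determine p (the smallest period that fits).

7

First differences y_{t+1} − y_t: -10, 378, 207, 78, -180, 135, -496, -10, 378, 207, 78, -180, 135, -496, -10, 378, …
The difference pattern repeats every 7 terms and not for any smaller step, so p = 7.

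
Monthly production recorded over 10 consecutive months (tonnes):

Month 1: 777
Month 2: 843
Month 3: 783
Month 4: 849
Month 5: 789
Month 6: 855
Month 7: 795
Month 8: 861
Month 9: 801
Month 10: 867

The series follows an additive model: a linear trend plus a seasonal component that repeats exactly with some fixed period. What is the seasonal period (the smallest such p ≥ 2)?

2

First differences y_{t+1} − y_t: 66, -60, 66, -60, 66, -60, …
The difference pattern repeats every 2 terms and not for any smaller step, so p = 2.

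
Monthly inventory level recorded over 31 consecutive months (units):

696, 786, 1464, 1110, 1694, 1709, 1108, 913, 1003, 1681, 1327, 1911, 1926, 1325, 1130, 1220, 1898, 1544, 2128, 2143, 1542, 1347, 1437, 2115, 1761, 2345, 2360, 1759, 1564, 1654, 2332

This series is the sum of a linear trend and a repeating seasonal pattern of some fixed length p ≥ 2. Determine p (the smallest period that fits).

First differences y_{t+1} − y_t: 90, 678, -354, 584, 15, -601, -195, 90, 678, -354, 584, 15, -601, -195, 90, 678, …
The difference pattern repeats every 7 terms and not for any smaller step, so p = 7.

7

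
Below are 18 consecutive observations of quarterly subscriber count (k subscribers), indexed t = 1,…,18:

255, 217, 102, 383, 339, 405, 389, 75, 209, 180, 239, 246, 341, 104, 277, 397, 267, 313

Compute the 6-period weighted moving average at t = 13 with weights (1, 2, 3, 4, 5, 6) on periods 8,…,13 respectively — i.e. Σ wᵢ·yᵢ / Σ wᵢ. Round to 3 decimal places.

250.714

Weighted sum: 1·75 + 2·209 + 3·180 + 4·239 + 5·246 + 6·341 = 75 + 418 + 540 + 956 + 1230 + 2046 = 5265
Weight total: 1 + 2 + 3 + 4 + 5 + 6 = 21
WMA = 5265 / 21 = 250.714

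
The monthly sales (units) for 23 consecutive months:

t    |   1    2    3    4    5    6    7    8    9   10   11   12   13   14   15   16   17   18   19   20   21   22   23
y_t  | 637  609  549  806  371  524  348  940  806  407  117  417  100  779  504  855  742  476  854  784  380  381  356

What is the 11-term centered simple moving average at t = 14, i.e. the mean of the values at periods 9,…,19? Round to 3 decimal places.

550.636

Sum of periods 9–19: 806 + 407 + 117 + 417 + 100 + 779 + 504 + 855 + 742 + 476 + 854 = 6057
Divide by 11: 6057 / 11 = 550.636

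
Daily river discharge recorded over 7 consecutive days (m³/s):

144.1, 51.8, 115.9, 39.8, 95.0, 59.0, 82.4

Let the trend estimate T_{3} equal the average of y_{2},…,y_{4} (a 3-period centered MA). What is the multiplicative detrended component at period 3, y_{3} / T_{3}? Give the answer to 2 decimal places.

1.68

Trend T_3 = (51.8 + 115.9 + 39.8) / 3 = 207.5/3 = 69.1667
Ratio to trend: 115.9 / 69.1667 = 1.68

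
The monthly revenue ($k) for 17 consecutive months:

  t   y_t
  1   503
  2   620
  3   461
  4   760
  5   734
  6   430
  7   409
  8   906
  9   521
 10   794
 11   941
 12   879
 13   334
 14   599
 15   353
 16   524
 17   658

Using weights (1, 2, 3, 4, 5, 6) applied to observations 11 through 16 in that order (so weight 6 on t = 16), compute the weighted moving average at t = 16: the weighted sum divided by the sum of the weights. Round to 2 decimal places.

524.10

Weighted sum: 1·941 + 2·879 + 3·334 + 4·599 + 5·353 + 6·524 = 941 + 1758 + 1002 + 2396 + 1765 + 3144 = 11006
Weight total: 1 + 2 + 3 + 4 + 5 + 6 = 21
WMA = 11006 / 21 = 524.10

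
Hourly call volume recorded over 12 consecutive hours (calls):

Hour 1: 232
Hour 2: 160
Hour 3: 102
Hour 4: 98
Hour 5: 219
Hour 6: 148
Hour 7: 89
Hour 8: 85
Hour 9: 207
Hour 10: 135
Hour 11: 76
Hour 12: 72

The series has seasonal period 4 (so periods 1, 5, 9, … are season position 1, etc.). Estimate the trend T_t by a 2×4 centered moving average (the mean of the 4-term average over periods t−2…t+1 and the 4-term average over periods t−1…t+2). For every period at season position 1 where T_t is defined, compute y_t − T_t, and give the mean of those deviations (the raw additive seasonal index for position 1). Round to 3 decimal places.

79.250

Season position 1 occurs at t = 5, 9 (where T_t is defined).
t=5: T_5 = 140.12500; y_5 − T_5 = 219 − 140.12500 = 78.87500
t=9: T_9 = 127.37500; y_9 − T_9 = 207 − 127.37500 = 79.62500
Mean deviation: (78.87500 + 79.62500) / 2 = 79.250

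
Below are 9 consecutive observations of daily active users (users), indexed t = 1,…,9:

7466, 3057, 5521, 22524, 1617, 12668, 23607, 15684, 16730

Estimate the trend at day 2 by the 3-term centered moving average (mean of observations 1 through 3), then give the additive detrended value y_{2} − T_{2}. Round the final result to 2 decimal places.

-2291.00

Trend T_2 = (7466 + 3057 + 5521) / 3 = 16044/3 = 5348.0000
Detrended value: 3057 − 5348.0000 = -2291.00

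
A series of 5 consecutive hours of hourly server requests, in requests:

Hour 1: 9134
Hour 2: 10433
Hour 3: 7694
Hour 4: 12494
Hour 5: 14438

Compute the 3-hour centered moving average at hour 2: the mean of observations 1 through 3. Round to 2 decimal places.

9087.00

Sum of periods 1–3: 9134 + 10433 + 7694 = 27261
Divide by 3: 27261 / 3 = 9087.00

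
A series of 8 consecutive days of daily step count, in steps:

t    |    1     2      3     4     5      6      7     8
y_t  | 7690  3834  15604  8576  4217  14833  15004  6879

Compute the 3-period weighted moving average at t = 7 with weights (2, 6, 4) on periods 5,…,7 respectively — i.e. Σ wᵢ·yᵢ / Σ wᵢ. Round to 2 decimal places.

Weighted sum: 2·4217 + 6·14833 + 4·15004 = 8434 + 88998 + 60016 = 157448
Weight total: 2 + 6 + 4 = 12
WMA = 157448 / 12 = 13120.67

13120.67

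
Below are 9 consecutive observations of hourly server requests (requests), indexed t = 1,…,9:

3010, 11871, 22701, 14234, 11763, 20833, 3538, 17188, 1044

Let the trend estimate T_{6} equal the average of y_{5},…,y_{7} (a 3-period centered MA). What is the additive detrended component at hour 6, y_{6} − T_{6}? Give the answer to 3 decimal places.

8788.333

Trend T_6 = (11763 + 20833 + 3538) / 3 = 36134/3 = 12044.66667
Detrended value: 20833 − 12044.66667 = 8788.333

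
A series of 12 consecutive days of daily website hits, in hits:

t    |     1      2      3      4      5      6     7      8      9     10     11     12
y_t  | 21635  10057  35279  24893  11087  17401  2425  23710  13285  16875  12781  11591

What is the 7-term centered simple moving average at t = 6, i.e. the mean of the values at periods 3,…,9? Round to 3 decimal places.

18297.143

Sum of periods 3–9: 35279 + 24893 + 11087 + 17401 + 2425 + 23710 + 13285 = 128080
Divide by 7: 128080 / 7 = 18297.143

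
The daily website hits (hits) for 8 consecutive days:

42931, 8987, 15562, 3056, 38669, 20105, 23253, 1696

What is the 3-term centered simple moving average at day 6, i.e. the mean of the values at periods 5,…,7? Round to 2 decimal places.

Sum of periods 5–7: 38669 + 20105 + 23253 = 82027
Divide by 3: 82027 / 3 = 27342.33

27342.33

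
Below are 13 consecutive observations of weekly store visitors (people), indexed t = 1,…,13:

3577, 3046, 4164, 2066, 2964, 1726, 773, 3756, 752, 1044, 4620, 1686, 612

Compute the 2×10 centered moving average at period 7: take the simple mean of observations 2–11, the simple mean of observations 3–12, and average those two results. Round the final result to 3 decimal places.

2423.100

Sum over 2–11: 3046 + 4164 + 2066 + 2964 + 1726 + 773 + 3756 + 752 + 1044 + 4620 = 24911
Sum over 3–12: 4164 + 2066 + 2964 + 1726 + 773 + 3756 + 752 + 1044 + 4620 + 1686 = 23551
CMA at t=7 = (24911 + 23551) / (2·10) = 48462 / 20 = 2423.100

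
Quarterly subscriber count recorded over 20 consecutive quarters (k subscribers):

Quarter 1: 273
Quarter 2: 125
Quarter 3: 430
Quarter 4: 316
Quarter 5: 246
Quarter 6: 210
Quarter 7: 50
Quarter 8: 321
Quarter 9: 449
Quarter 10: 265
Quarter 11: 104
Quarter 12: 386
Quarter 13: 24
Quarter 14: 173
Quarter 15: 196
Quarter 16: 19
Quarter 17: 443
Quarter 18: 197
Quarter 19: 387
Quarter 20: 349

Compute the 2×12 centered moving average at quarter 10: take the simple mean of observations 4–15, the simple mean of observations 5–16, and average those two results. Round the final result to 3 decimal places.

Sum over 4–15: 316 + 246 + 210 + 50 + 321 + 449 + 265 + 104 + 386 + 24 + 173 + 196 = 2740
Sum over 5–16: 246 + 210 + 50 + 321 + 449 + 265 + 104 + 386 + 24 + 173 + 196 + 19 = 2443
CMA at t=10 = (2740 + 2443) / (2·12) = 5183 / 24 = 215.958

215.958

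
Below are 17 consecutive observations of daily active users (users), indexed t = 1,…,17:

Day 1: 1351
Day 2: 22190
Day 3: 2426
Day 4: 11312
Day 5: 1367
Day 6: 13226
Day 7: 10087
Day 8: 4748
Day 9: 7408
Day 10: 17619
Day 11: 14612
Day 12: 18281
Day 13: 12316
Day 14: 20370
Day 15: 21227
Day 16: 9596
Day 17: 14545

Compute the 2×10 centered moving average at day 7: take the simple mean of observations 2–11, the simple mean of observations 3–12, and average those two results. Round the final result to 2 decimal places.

10304.05

Sum over 2–11: 22190 + 2426 + 11312 + 1367 + 13226 + 10087 + 4748 + 7408 + 17619 + 14612 = 104995
Sum over 3–12: 2426 + 11312 + 1367 + 13226 + 10087 + 4748 + 7408 + 17619 + 14612 + 18281 = 101086
CMA at t=7 = (104995 + 101086) / (2·10) = 206081 / 20 = 10304.05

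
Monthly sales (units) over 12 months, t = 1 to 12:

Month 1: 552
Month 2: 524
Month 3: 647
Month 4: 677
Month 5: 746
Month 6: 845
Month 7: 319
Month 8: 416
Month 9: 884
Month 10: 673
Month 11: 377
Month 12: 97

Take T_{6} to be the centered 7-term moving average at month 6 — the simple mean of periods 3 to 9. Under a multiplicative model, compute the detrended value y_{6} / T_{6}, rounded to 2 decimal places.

1.30

Trend T_6 = (647 + 677 + 746 + 845 + 319 + 416 + 884) / 7 = 4534/7 = 647.7143
Ratio to trend: 845 / 647.7143 = 1.30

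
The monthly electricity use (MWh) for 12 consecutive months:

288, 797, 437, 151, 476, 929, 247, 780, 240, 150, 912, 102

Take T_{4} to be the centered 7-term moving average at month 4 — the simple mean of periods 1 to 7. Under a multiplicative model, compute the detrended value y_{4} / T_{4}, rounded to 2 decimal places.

Trend T_4 = (288 + 797 + 437 + 151 + 476 + 929 + 247) / 7 = 3325/7 = 475.0000
Ratio to trend: 151 / 475.0000 = 0.32

0.32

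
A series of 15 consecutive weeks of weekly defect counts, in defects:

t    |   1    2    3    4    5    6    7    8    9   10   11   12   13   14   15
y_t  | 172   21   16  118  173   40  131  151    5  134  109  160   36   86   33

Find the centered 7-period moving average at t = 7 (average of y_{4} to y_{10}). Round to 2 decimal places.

107.43

Sum of periods 4–10: 118 + 173 + 40 + 131 + 151 + 5 + 134 = 752
Divide by 7: 752 / 7 = 107.43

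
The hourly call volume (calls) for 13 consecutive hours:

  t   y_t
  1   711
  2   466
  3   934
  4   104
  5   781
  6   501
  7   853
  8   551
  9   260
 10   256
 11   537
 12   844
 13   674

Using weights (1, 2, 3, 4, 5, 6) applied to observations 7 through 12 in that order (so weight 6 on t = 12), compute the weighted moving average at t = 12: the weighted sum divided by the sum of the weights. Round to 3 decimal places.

548.000

Weighted sum: 1·853 + 2·551 + 3·260 + 4·256 + 5·537 + 6·844 = 853 + 1102 + 780 + 1024 + 2685 + 5064 = 11508
Weight total: 1 + 2 + 3 + 4 + 5 + 6 = 21
WMA = 11508 / 21 = 548.000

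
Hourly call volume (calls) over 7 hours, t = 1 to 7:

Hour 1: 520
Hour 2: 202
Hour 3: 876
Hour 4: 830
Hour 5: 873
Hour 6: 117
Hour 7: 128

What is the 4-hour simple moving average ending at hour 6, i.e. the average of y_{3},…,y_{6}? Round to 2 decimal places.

674.00

Sum of periods 3–6: 876 + 830 + 873 + 117 = 2696
Divide by 4: 2696 / 4 = 674.00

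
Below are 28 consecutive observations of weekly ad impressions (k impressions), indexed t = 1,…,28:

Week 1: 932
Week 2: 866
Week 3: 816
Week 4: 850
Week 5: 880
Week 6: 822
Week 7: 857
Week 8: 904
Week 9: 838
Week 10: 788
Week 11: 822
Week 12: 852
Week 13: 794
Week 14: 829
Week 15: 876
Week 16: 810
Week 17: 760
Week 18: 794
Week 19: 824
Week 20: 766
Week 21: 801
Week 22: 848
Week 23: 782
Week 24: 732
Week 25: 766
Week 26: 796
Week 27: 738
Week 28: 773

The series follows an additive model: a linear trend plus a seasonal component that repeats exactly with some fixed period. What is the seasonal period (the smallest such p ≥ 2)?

First differences y_{t+1} − y_t: -66, -50, 34, 30, -58, 35, 47, -66, -50, 34, 30, -58, 35, 47, -66, -50, …
The difference pattern repeats every 7 terms and not for any smaller step, so p = 7.

7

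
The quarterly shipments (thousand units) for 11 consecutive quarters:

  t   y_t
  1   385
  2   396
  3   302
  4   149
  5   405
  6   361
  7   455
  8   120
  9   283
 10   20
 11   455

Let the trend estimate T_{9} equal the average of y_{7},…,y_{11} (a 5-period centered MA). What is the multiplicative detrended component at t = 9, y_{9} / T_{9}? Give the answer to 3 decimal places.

Trend T_9 = (455 + 120 + 283 + 20 + 455) / 5 = 1333/5 = 266.60000
Ratio to trend: 283 / 266.60000 = 1.062

1.062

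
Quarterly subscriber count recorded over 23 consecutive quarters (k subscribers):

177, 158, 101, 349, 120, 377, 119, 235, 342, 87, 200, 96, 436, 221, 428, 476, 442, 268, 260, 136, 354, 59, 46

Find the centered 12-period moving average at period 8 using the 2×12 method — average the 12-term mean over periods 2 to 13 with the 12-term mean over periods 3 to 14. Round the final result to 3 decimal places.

Sum over 2–13: 158 + 101 + 349 + 120 + 377 + 119 + 235 + 342 + 87 + 200 + 96 + 436 = 2620
Sum over 3–14: 101 + 349 + 120 + 377 + 119 + 235 + 342 + 87 + 200 + 96 + 436 + 221 = 2683
CMA at t=8 = (2620 + 2683) / (2·12) = 5303 / 24 = 220.958

220.958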